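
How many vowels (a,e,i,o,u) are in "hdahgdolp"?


Input: hdahgdolp
Checking each character:
  'h' at position 0: consonant
  'd' at position 1: consonant
  'a' at position 2: vowel (running total: 1)
  'h' at position 3: consonant
  'g' at position 4: consonant
  'd' at position 5: consonant
  'o' at position 6: vowel (running total: 2)
  'l' at position 7: consonant
  'p' at position 8: consonant
Total vowels: 2

2


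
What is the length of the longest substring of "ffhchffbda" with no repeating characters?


Input: "ffhchffbda"
Sliding window (track last position of each char):
  Position 0 ('f'): window [0,0] length 1 -- new best
  Position 1 ('f'): repeat (last at 0), move window start to 1
  Position 1 ('f'): window [1,1] length 1
  Position 2 ('h'): window [1,2] length 2 -- new best
  Position 3 ('c'): window [1,3] length 3 -- new best
  Position 4 ('h'): repeat (last at 2), move window start to 3
  Position 4 ('h'): window [3,4] length 2
  Position 5 ('f'): window [3,5] length 3
  Position 6 ('f'): repeat (last at 5), move window start to 6
  Position 6 ('f'): window [6,6] length 1
  Position 7 ('b'): window [6,7] length 2
  Position 8 ('d'): window [6,8] length 3
  Position 9 ('a'): window [6,9] length 4 -- new best
Longest substring with no repeats: "fbda" with length 4

4


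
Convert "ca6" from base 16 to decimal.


Input: "ca6" in base 16
Positional expansion:
  Digit 'c' (value 12) x 16^2 = 3072
  Digit 'a' (value 10) x 16^1 = 160
  Digit '6' (value 6) x 16^0 = 6
Sum = 3238

3238


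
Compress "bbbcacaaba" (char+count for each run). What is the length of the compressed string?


Input: bbbcacaaba
Runs:
  'b' x 3 => "b3"
  'c' x 1 => "c1"
  'a' x 1 => "a1"
  'c' x 1 => "c1"
  'a' x 2 => "a2"
  'b' x 1 => "b1"
  'a' x 1 => "a1"
Compressed: "b3c1a1c1a2b1a1"
Compressed length: 14

14


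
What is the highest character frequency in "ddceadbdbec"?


Input: ddceadbdbec
Character counts:
  'a': 1
  'b': 2
  'c': 2
  'd': 4
  'e': 2
Maximum frequency: 4

4


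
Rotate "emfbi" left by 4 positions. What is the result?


Input: "emfbi", rotate left by 4
First 4 characters: "emfb"
Remaining characters: "i"
Concatenate remaining + first: "i" + "emfb" = "iemfb"

iemfb


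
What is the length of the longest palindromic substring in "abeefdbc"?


Input: "abeefdbc"
Checking substrings for palindromes:
  [2:4] "ee" (len 2) => palindrome
Longest palindromic substring: "ee" with length 2

2


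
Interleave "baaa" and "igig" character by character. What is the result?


Interleaving "baaa" and "igig":
  Position 0: 'b' from first, 'i' from second => "bi"
  Position 1: 'a' from first, 'g' from second => "ag"
  Position 2: 'a' from first, 'i' from second => "ai"
  Position 3: 'a' from first, 'g' from second => "ag"
Result: biagaiag

biagaiag


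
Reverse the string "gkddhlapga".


Input: gkddhlapga
Reading characters right to left:
  Position 9: 'a'
  Position 8: 'g'
  Position 7: 'p'
  Position 6: 'a'
  Position 5: 'l'
  Position 4: 'h'
  Position 3: 'd'
  Position 2: 'd'
  Position 1: 'k'
  Position 0: 'g'
Reversed: agpalhddkg

agpalhddkg


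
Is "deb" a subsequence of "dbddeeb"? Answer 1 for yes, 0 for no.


Check if "deb" is a subsequence of "dbddeeb"
Greedy scan:
  Position 0 ('d'): matches sub[0] = 'd'
  Position 1 ('b'): no match needed
  Position 2 ('d'): no match needed
  Position 3 ('d'): no match needed
  Position 4 ('e'): matches sub[1] = 'e'
  Position 5 ('e'): no match needed
  Position 6 ('b'): matches sub[2] = 'b'
All 3 characters matched => is a subsequence

1


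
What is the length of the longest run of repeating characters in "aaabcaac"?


Input: "aaabcaac"
Scanning for longest run:
  Position 1 ('a'): continues run of 'a', length=2
  Position 2 ('a'): continues run of 'a', length=3
  Position 3 ('b'): new char, reset run to 1
  Position 4 ('c'): new char, reset run to 1
  Position 5 ('a'): new char, reset run to 1
  Position 6 ('a'): continues run of 'a', length=2
  Position 7 ('c'): new char, reset run to 1
Longest run: 'a' with length 3

3


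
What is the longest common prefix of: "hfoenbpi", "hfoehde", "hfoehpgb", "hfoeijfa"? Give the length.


Words: hfoenbpi, hfoehde, hfoehpgb, hfoeijfa
  Position 0: all 'h' => match
  Position 1: all 'f' => match
  Position 2: all 'o' => match
  Position 3: all 'e' => match
  Position 4: ('n', 'h', 'h', 'i') => mismatch, stop
LCP = "hfoe" (length 4)

4


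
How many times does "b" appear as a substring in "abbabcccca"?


Searching for "b" in "abbabcccca"
Scanning each position:
  Position 0: "a" => no
  Position 1: "b" => MATCH
  Position 2: "b" => MATCH
  Position 3: "a" => no
  Position 4: "b" => MATCH
  Position 5: "c" => no
  Position 6: "c" => no
  Position 7: "c" => no
  Position 8: "c" => no
  Position 9: "a" => no
Total occurrences: 3

3


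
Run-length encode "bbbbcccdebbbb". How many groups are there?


Input: bbbbcccdebbbb
Scanning for consecutive runs:
  Group 1: 'b' x 4 (positions 0-3)
  Group 2: 'c' x 3 (positions 4-6)
  Group 3: 'd' x 1 (positions 7-7)
  Group 4: 'e' x 1 (positions 8-8)
  Group 5: 'b' x 4 (positions 9-12)
Total groups: 5

5


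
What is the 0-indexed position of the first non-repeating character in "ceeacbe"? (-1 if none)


Input: ceeacbe
Character frequencies:
  'a': 1
  'b': 1
  'c': 2
  'e': 3
Scanning left to right for freq == 1:
  Position 0 ('c'): freq=2, skip
  Position 1 ('e'): freq=3, skip
  Position 2 ('e'): freq=3, skip
  Position 3 ('a'): unique! => answer = 3

3


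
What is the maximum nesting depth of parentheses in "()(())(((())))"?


Input: "()(())(((())))"
Tracking depth:
  Position 0 '(': depth becomes 1
  Position 1 ')': depth becomes 0
  Position 2 '(': depth becomes 1
  Position 3 '(': depth becomes 2
  Position 4 ')': depth becomes 1
  Position 5 ')': depth becomes 0
  Position 6 '(': depth becomes 1
  Position 7 '(': depth becomes 2
  Position 8 '(': depth becomes 3
  Position 9 '(': depth becomes 4
  Position 10 ')': depth becomes 3
  Position 11 ')': depth becomes 2
  Position 12 ')': depth becomes 1
  Position 13 ')': depth becomes 0
Maximum depth reached: 4

4


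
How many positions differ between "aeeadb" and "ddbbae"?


Comparing "aeeadb" and "ddbbae" position by position:
  Position 0: 'a' vs 'd' => DIFFER
  Position 1: 'e' vs 'd' => DIFFER
  Position 2: 'e' vs 'b' => DIFFER
  Position 3: 'a' vs 'b' => DIFFER
  Position 4: 'd' vs 'a' => DIFFER
  Position 5: 'b' vs 'e' => DIFFER
Positions that differ: 6

6


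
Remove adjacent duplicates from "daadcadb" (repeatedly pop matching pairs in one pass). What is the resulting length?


Input: daadcadb
Stack-based adjacent duplicate removal:
  Read 'd': push. Stack: d
  Read 'a': push. Stack: da
  Read 'a': matches stack top 'a' => pop. Stack: d
  Read 'd': matches stack top 'd' => pop. Stack: (empty)
  Read 'c': push. Stack: c
  Read 'a': push. Stack: ca
  Read 'd': push. Stack: cad
  Read 'b': push. Stack: cadb
Final stack: "cadb" (length 4)

4


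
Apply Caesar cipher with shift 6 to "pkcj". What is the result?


Caesar cipher: shift "pkcj" by 6
  'p' (pos 15) + 6 = pos 21 = 'v'
  'k' (pos 10) + 6 = pos 16 = 'q'
  'c' (pos 2) + 6 = pos 8 = 'i'
  'j' (pos 9) + 6 = pos 15 = 'p'
Result: vqip

vqip


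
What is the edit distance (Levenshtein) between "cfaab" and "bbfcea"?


Computing edit distance: "cfaab" -> "bbfcea"
DP table:
           b    b    f    c    e    a
      0    1    2    3    4    5    6
  c   1    1    2    3    3    4    5
  f   2    2    2    2    3    4    5
  a   3    3    3    3    3    4    4
  a   4    4    4    4    4    4    4
  b   5    4    4    5    5    5    5
Edit distance = dp[5][6] = 5

5


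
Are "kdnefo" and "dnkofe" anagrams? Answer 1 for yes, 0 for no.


Strings: "kdnefo", "dnkofe"
Sorted first:  defkno
Sorted second: defkno
Sorted forms match => anagrams

1


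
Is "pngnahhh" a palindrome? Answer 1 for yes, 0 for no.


Input: pngnahhh
Reversed: hhhangnp
  Compare pos 0 ('p') with pos 7 ('h'): MISMATCH
  Compare pos 1 ('n') with pos 6 ('h'): MISMATCH
  Compare pos 2 ('g') with pos 5 ('h'): MISMATCH
  Compare pos 3 ('n') with pos 4 ('a'): MISMATCH
Result: not a palindrome

0


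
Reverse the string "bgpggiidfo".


Input: bgpggiidfo
Reading characters right to left:
  Position 9: 'o'
  Position 8: 'f'
  Position 7: 'd'
  Position 6: 'i'
  Position 5: 'i'
  Position 4: 'g'
  Position 3: 'g'
  Position 2: 'p'
  Position 1: 'g'
  Position 0: 'b'
Reversed: ofdiiggpgb

ofdiiggpgb


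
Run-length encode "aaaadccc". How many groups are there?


Input: aaaadccc
Scanning for consecutive runs:
  Group 1: 'a' x 4 (positions 0-3)
  Group 2: 'd' x 1 (positions 4-4)
  Group 3: 'c' x 3 (positions 5-7)
Total groups: 3

3


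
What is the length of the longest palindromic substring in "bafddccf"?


Input: "bafddccf"
Checking substrings for palindromes:
  [3:5] "dd" (len 2) => palindrome
  [5:7] "cc" (len 2) => palindrome
Longest palindromic substring: "dd" with length 2

2


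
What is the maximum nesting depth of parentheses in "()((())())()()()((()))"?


Input: "()((())())()()()((()))"
Tracking depth:
  Position 0 '(': depth becomes 1
  Position 1 ')': depth becomes 0
  Position 2 '(': depth becomes 1
  Position 3 '(': depth becomes 2
  Position 4 '(': depth becomes 3
  Position 5 ')': depth becomes 2
  Position 6 ')': depth becomes 1
  Position 7 '(': depth becomes 2
  Position 8 ')': depth becomes 1
  Position 9 ')': depth becomes 0
  Position 10 '(': depth becomes 1
  Position 11 ')': depth becomes 0
  Position 12 '(': depth becomes 1
  Position 13 ')': depth becomes 0
  Position 14 '(': depth becomes 1
  Position 15 ')': depth becomes 0
  Position 16 '(': depth becomes 1
  Position 17 '(': depth becomes 2
  Position 18 '(': depth becomes 3
  Position 19 ')': depth becomes 2
  Position 20 ')': depth becomes 1
  Position 21 ')': depth becomes 0
Maximum depth reached: 3

3


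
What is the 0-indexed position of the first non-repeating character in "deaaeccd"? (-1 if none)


Input: deaaeccd
Character frequencies:
  'a': 2
  'c': 2
  'd': 2
  'e': 2
Scanning left to right for freq == 1:
  Position 0 ('d'): freq=2, skip
  Position 1 ('e'): freq=2, skip
  Position 2 ('a'): freq=2, skip
  Position 3 ('a'): freq=2, skip
  Position 4 ('e'): freq=2, skip
  Position 5 ('c'): freq=2, skip
  Position 6 ('c'): freq=2, skip
  Position 7 ('d'): freq=2, skip
  No unique character found => answer = -1

-1


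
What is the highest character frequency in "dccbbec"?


Input: dccbbec
Character counts:
  'b': 2
  'c': 3
  'd': 1
  'e': 1
Maximum frequency: 3

3


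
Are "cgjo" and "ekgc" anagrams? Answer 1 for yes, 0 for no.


Strings: "cgjo", "ekgc"
Sorted first:  cgjo
Sorted second: cegk
Differ at position 1: 'g' vs 'e' => not anagrams

0


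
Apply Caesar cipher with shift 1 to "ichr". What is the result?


Caesar cipher: shift "ichr" by 1
  'i' (pos 8) + 1 = pos 9 = 'j'
  'c' (pos 2) + 1 = pos 3 = 'd'
  'h' (pos 7) + 1 = pos 8 = 'i'
  'r' (pos 17) + 1 = pos 18 = 's'
Result: jdis

jdis


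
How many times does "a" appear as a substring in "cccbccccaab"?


Searching for "a" in "cccbccccaab"
Scanning each position:
  Position 0: "c" => no
  Position 1: "c" => no
  Position 2: "c" => no
  Position 3: "b" => no
  Position 4: "c" => no
  Position 5: "c" => no
  Position 6: "c" => no
  Position 7: "c" => no
  Position 8: "a" => MATCH
  Position 9: "a" => MATCH
  Position 10: "b" => no
Total occurrences: 2

2


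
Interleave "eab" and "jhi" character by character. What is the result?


Interleaving "eab" and "jhi":
  Position 0: 'e' from first, 'j' from second => "ej"
  Position 1: 'a' from first, 'h' from second => "ah"
  Position 2: 'b' from first, 'i' from second => "bi"
Result: ejahbi

ejahbi


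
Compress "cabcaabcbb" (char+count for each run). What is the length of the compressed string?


Input: cabcaabcbb
Runs:
  'c' x 1 => "c1"
  'a' x 1 => "a1"
  'b' x 1 => "b1"
  'c' x 1 => "c1"
  'a' x 2 => "a2"
  'b' x 1 => "b1"
  'c' x 1 => "c1"
  'b' x 2 => "b2"
Compressed: "c1a1b1c1a2b1c1b2"
Compressed length: 16

16


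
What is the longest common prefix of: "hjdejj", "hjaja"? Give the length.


Words: hjdejj, hjaja
  Position 0: all 'h' => match
  Position 1: all 'j' => match
  Position 2: ('d', 'a') => mismatch, stop
LCP = "hj" (length 2)

2


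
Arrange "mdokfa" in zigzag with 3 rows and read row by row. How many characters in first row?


Zigzag "mdokfa" into 3 rows:
Placing characters:
  'm' => row 0
  'd' => row 1
  'o' => row 2
  'k' => row 1
  'f' => row 0
  'a' => row 1
Rows:
  Row 0: "mf"
  Row 1: "dka"
  Row 2: "o"
First row length: 2

2


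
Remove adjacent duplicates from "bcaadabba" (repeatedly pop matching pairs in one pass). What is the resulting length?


Input: bcaadabba
Stack-based adjacent duplicate removal:
  Read 'b': push. Stack: b
  Read 'c': push. Stack: bc
  Read 'a': push. Stack: bca
  Read 'a': matches stack top 'a' => pop. Stack: bc
  Read 'd': push. Stack: bcd
  Read 'a': push. Stack: bcda
  Read 'b': push. Stack: bcdab
  Read 'b': matches stack top 'b' => pop. Stack: bcda
  Read 'a': matches stack top 'a' => pop. Stack: bcd
Final stack: "bcd" (length 3)

3


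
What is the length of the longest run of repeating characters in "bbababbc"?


Input: "bbababbc"
Scanning for longest run:
  Position 1 ('b'): continues run of 'b', length=2
  Position 2 ('a'): new char, reset run to 1
  Position 3 ('b'): new char, reset run to 1
  Position 4 ('a'): new char, reset run to 1
  Position 5 ('b'): new char, reset run to 1
  Position 6 ('b'): continues run of 'b', length=2
  Position 7 ('c'): new char, reset run to 1
Longest run: 'b' with length 2

2


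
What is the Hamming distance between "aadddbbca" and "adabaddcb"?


Comparing "aadddbbca" and "adabaddcb" position by position:
  Position 0: 'a' vs 'a' => same
  Position 1: 'a' vs 'd' => differ
  Position 2: 'd' vs 'a' => differ
  Position 3: 'd' vs 'b' => differ
  Position 4: 'd' vs 'a' => differ
  Position 5: 'b' vs 'd' => differ
  Position 6: 'b' vs 'd' => differ
  Position 7: 'c' vs 'c' => same
  Position 8: 'a' vs 'b' => differ
Total differences (Hamming distance): 7

7


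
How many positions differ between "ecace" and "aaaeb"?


Comparing "ecace" and "aaaeb" position by position:
  Position 0: 'e' vs 'a' => DIFFER
  Position 1: 'c' vs 'a' => DIFFER
  Position 2: 'a' vs 'a' => same
  Position 3: 'c' vs 'e' => DIFFER
  Position 4: 'e' vs 'b' => DIFFER
Positions that differ: 4

4


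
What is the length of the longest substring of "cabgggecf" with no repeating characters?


Input: "cabgggecf"
Sliding window (track last position of each char):
  Position 0 ('c'): window [0,0] length 1 -- new best
  Position 1 ('a'): window [0,1] length 2 -- new best
  Position 2 ('b'): window [0,2] length 3 -- new best
  Position 3 ('g'): window [0,3] length 4 -- new best
  Position 4 ('g'): repeat (last at 3), move window start to 4
  Position 4 ('g'): window [4,4] length 1
  Position 5 ('g'): repeat (last at 4), move window start to 5
  Position 5 ('g'): window [5,5] length 1
  Position 6 ('e'): window [5,6] length 2
  Position 7 ('c'): window [5,7] length 3
  Position 8 ('f'): window [5,8] length 4
Longest substring with no repeats: "cabg" with length 4

4


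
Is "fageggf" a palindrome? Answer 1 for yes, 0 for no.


Input: fageggf
Reversed: fggegaf
  Compare pos 0 ('f') with pos 6 ('f'): match
  Compare pos 1 ('a') with pos 5 ('g'): MISMATCH
  Compare pos 2 ('g') with pos 4 ('g'): match
Result: not a palindrome

0


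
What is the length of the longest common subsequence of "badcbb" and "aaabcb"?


LCS of "badcbb" and "aaabcb"
DP table:
           a    a    a    b    c    b
      0    0    0    0    0    0    0
  b   0    0    0    0    1    1    1
  a   0    1    1    1    1    1    1
  d   0    1    1    1    1    1    1
  c   0    1    1    1    1    2    2
  b   0    1    1    1    2    2    3
  b   0    1    1    1    2    2    3
LCS length = dp[6][6] = 3

3


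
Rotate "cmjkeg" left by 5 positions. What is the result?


Input: "cmjkeg", rotate left by 5
First 5 characters: "cmjke"
Remaining characters: "g"
Concatenate remaining + first: "g" + "cmjke" = "gcmjke"

gcmjke


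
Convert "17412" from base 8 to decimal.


Input: "17412" in base 8
Positional expansion:
  Digit '1' (value 1) x 8^4 = 4096
  Digit '7' (value 7) x 8^3 = 3584
  Digit '4' (value 4) x 8^2 = 256
  Digit '1' (value 1) x 8^1 = 8
  Digit '2' (value 2) x 8^0 = 2
Sum = 7946

7946


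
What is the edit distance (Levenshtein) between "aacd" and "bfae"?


Computing edit distance: "aacd" -> "bfae"
DP table:
           b    f    a    e
      0    1    2    3    4
  a   1    1    2    2    3
  a   2    2    2    2    3
  c   3    3    3    3    3
  d   4    4    4    4    4
Edit distance = dp[4][4] = 4

4


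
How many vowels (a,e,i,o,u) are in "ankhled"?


Input: ankhled
Checking each character:
  'a' at position 0: vowel (running total: 1)
  'n' at position 1: consonant
  'k' at position 2: consonant
  'h' at position 3: consonant
  'l' at position 4: consonant
  'e' at position 5: vowel (running total: 2)
  'd' at position 6: consonant
Total vowels: 2

2


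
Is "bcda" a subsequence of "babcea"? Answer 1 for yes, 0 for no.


Check if "bcda" is a subsequence of "babcea"
Greedy scan:
  Position 0 ('b'): matches sub[0] = 'b'
  Position 1 ('a'): no match needed
  Position 2 ('b'): no match needed
  Position 3 ('c'): matches sub[1] = 'c'
  Position 4 ('e'): no match needed
  Position 5 ('a'): no match needed
Only matched 2/4 characters => not a subsequence

0


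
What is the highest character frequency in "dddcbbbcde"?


Input: dddcbbbcde
Character counts:
  'b': 3
  'c': 2
  'd': 4
  'e': 1
Maximum frequency: 4

4


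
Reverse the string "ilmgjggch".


Input: ilmgjggch
Reading characters right to left:
  Position 8: 'h'
  Position 7: 'c'
  Position 6: 'g'
  Position 5: 'g'
  Position 4: 'j'
  Position 3: 'g'
  Position 2: 'm'
  Position 1: 'l'
  Position 0: 'i'
Reversed: hcggjgmli

hcggjgmli


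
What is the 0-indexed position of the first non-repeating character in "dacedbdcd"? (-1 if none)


Input: dacedbdcd
Character frequencies:
  'a': 1
  'b': 1
  'c': 2
  'd': 4
  'e': 1
Scanning left to right for freq == 1:
  Position 0 ('d'): freq=4, skip
  Position 1 ('a'): unique! => answer = 1

1


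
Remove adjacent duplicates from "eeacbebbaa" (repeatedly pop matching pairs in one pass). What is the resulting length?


Input: eeacbebbaa
Stack-based adjacent duplicate removal:
  Read 'e': push. Stack: e
  Read 'e': matches stack top 'e' => pop. Stack: (empty)
  Read 'a': push. Stack: a
  Read 'c': push. Stack: ac
  Read 'b': push. Stack: acb
  Read 'e': push. Stack: acbe
  Read 'b': push. Stack: acbeb
  Read 'b': matches stack top 'b' => pop. Stack: acbe
  Read 'a': push. Stack: acbea
  Read 'a': matches stack top 'a' => pop. Stack: acbe
Final stack: "acbe" (length 4)

4


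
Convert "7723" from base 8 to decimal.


Input: "7723" in base 8
Positional expansion:
  Digit '7' (value 7) x 8^3 = 3584
  Digit '7' (value 7) x 8^2 = 448
  Digit '2' (value 2) x 8^1 = 16
  Digit '3' (value 3) x 8^0 = 3
Sum = 4051

4051


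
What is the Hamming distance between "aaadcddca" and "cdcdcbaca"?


Comparing "aaadcddca" and "cdcdcbaca" position by position:
  Position 0: 'a' vs 'c' => differ
  Position 1: 'a' vs 'd' => differ
  Position 2: 'a' vs 'c' => differ
  Position 3: 'd' vs 'd' => same
  Position 4: 'c' vs 'c' => same
  Position 5: 'd' vs 'b' => differ
  Position 6: 'd' vs 'a' => differ
  Position 7: 'c' vs 'c' => same
  Position 8: 'a' vs 'a' => same
Total differences (Hamming distance): 5

5


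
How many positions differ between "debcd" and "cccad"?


Comparing "debcd" and "cccad" position by position:
  Position 0: 'd' vs 'c' => DIFFER
  Position 1: 'e' vs 'c' => DIFFER
  Position 2: 'b' vs 'c' => DIFFER
  Position 3: 'c' vs 'a' => DIFFER
  Position 4: 'd' vs 'd' => same
Positions that differ: 4

4


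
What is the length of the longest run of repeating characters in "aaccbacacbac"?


Input: "aaccbacacbac"
Scanning for longest run:
  Position 1 ('a'): continues run of 'a', length=2
  Position 2 ('c'): new char, reset run to 1
  Position 3 ('c'): continues run of 'c', length=2
  Position 4 ('b'): new char, reset run to 1
  Position 5 ('a'): new char, reset run to 1
  Position 6 ('c'): new char, reset run to 1
  Position 7 ('a'): new char, reset run to 1
  Position 8 ('c'): new char, reset run to 1
  Position 9 ('b'): new char, reset run to 1
  Position 10 ('a'): new char, reset run to 1
  Position 11 ('c'): new char, reset run to 1
Longest run: 'a' with length 2

2


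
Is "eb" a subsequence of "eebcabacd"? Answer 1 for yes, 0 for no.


Check if "eb" is a subsequence of "eebcabacd"
Greedy scan:
  Position 0 ('e'): matches sub[0] = 'e'
  Position 1 ('e'): no match needed
  Position 2 ('b'): matches sub[1] = 'b'
  Position 3 ('c'): no match needed
  Position 4 ('a'): no match needed
  Position 5 ('b'): no match needed
  Position 6 ('a'): no match needed
  Position 7 ('c'): no match needed
  Position 8 ('d'): no match needed
All 2 characters matched => is a subsequence

1


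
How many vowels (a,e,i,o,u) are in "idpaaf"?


Input: idpaaf
Checking each character:
  'i' at position 0: vowel (running total: 1)
  'd' at position 1: consonant
  'p' at position 2: consonant
  'a' at position 3: vowel (running total: 2)
  'a' at position 4: vowel (running total: 3)
  'f' at position 5: consonant
Total vowels: 3

3


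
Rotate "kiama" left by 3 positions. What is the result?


Input: "kiama", rotate left by 3
First 3 characters: "kia"
Remaining characters: "ma"
Concatenate remaining + first: "ma" + "kia" = "makia"

makia


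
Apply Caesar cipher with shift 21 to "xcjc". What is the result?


Caesar cipher: shift "xcjc" by 21
  'x' (pos 23) + 21 = pos 18 = 's'
  'c' (pos 2) + 21 = pos 23 = 'x'
  'j' (pos 9) + 21 = pos 4 = 'e'
  'c' (pos 2) + 21 = pos 23 = 'x'
Result: sxex

sxex


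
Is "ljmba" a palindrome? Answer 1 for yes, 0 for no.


Input: ljmba
Reversed: abmjl
  Compare pos 0 ('l') with pos 4 ('a'): MISMATCH
  Compare pos 1 ('j') with pos 3 ('b'): MISMATCH
Result: not a palindrome

0


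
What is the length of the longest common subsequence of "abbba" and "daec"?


LCS of "abbba" and "daec"
DP table:
           d    a    e    c
      0    0    0    0    0
  a   0    0    1    1    1
  b   0    0    1    1    1
  b   0    0    1    1    1
  b   0    0    1    1    1
  a   0    0    1    1    1
LCS length = dp[5][4] = 1

1


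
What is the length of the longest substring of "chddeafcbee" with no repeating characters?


Input: "chddeafcbee"
Sliding window (track last position of each char):
  Position 0 ('c'): window [0,0] length 1 -- new best
  Position 1 ('h'): window [0,1] length 2 -- new best
  Position 2 ('d'): window [0,2] length 3 -- new best
  Position 3 ('d'): repeat (last at 2), move window start to 3
  Position 3 ('d'): window [3,3] length 1
  Position 4 ('e'): window [3,4] length 2
  Position 5 ('a'): window [3,5] length 3
  Position 6 ('f'): window [3,6] length 4 -- new best
  Position 7 ('c'): window [3,7] length 5 -- new best
  Position 8 ('b'): window [3,8] length 6 -- new best
  Position 9 ('e'): repeat (last at 4), move window start to 5
  Position 9 ('e'): window [5,9] length 5
  Position 10 ('e'): repeat (last at 9), move window start to 10
  Position 10 ('e'): window [10,10] length 1
Longest substring with no repeats: "deafcb" with length 6

6


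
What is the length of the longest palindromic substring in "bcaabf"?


Input: "bcaabf"
Checking substrings for palindromes:
  [2:4] "aa" (len 2) => palindrome
Longest palindromic substring: "aa" with length 2

2


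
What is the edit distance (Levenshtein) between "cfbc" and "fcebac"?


Computing edit distance: "cfbc" -> "fcebac"
DP table:
           f    c    e    b    a    c
      0    1    2    3    4    5    6
  c   1    1    1    2    3    4    5
  f   2    1    2    2    3    4    5
  b   3    2    2    3    2    3    4
  c   4    3    2    3    3    3    3
Edit distance = dp[4][6] = 3

3


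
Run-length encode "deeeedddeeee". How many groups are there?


Input: deeeedddeeee
Scanning for consecutive runs:
  Group 1: 'd' x 1 (positions 0-0)
  Group 2: 'e' x 4 (positions 1-4)
  Group 3: 'd' x 3 (positions 5-7)
  Group 4: 'e' x 4 (positions 8-11)
Total groups: 4

4


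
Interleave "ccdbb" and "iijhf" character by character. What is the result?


Interleaving "ccdbb" and "iijhf":
  Position 0: 'c' from first, 'i' from second => "ci"
  Position 1: 'c' from first, 'i' from second => "ci"
  Position 2: 'd' from first, 'j' from second => "dj"
  Position 3: 'b' from first, 'h' from second => "bh"
  Position 4: 'b' from first, 'f' from second => "bf"
Result: cicidjbhbf

cicidjbhbf


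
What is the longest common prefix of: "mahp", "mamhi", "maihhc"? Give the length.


Words: mahp, mamhi, maihhc
  Position 0: all 'm' => match
  Position 1: all 'a' => match
  Position 2: ('h', 'm', 'i') => mismatch, stop
LCP = "ma" (length 2)

2


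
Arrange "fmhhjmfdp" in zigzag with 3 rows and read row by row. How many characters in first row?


Zigzag "fmhhjmfdp" into 3 rows:
Placing characters:
  'f' => row 0
  'm' => row 1
  'h' => row 2
  'h' => row 1
  'j' => row 0
  'm' => row 1
  'f' => row 2
  'd' => row 1
  'p' => row 0
Rows:
  Row 0: "fjp"
  Row 1: "mhmd"
  Row 2: "hf"
First row length: 3

3


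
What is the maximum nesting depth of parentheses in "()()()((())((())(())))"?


Input: "()()()((())((())(())))"
Tracking depth:
  Position 0 '(': depth becomes 1
  Position 1 ')': depth becomes 0
  Position 2 '(': depth becomes 1
  Position 3 ')': depth becomes 0
  Position 4 '(': depth becomes 1
  Position 5 ')': depth becomes 0
  Position 6 '(': depth becomes 1
  Position 7 '(': depth becomes 2
  Position 8 '(': depth becomes 3
  Position 9 ')': depth becomes 2
  Position 10 ')': depth becomes 1
  Position 11 '(': depth becomes 2
  Position 12 '(': depth becomes 3
  Position 13 '(': depth becomes 4
  Position 14 ')': depth becomes 3
  Position 15 ')': depth becomes 2
  Position 16 '(': depth becomes 3
  Position 17 '(': depth becomes 4
  Position 18 ')': depth becomes 3
  Position 19 ')': depth becomes 2
  Position 20 ')': depth becomes 1
  Position 21 ')': depth becomes 0
Maximum depth reached: 4

4


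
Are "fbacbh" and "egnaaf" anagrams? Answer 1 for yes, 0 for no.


Strings: "fbacbh", "egnaaf"
Sorted first:  abbcfh
Sorted second: aaefgn
Differ at position 1: 'b' vs 'a' => not anagrams

0


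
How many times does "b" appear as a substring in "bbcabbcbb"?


Searching for "b" in "bbcabbcbb"
Scanning each position:
  Position 0: "b" => MATCH
  Position 1: "b" => MATCH
  Position 2: "c" => no
  Position 3: "a" => no
  Position 4: "b" => MATCH
  Position 5: "b" => MATCH
  Position 6: "c" => no
  Position 7: "b" => MATCH
  Position 8: "b" => MATCH
Total occurrences: 6

6


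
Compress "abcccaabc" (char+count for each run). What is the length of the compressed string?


Input: abcccaabc
Runs:
  'a' x 1 => "a1"
  'b' x 1 => "b1"
  'c' x 3 => "c3"
  'a' x 2 => "a2"
  'b' x 1 => "b1"
  'c' x 1 => "c1"
Compressed: "a1b1c3a2b1c1"
Compressed length: 12

12


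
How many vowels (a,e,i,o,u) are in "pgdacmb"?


Input: pgdacmb
Checking each character:
  'p' at position 0: consonant
  'g' at position 1: consonant
  'd' at position 2: consonant
  'a' at position 3: vowel (running total: 1)
  'c' at position 4: consonant
  'm' at position 5: consonant
  'b' at position 6: consonant
Total vowels: 1

1


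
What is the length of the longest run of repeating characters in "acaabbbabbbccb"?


Input: "acaabbbabbbccb"
Scanning for longest run:
  Position 1 ('c'): new char, reset run to 1
  Position 2 ('a'): new char, reset run to 1
  Position 3 ('a'): continues run of 'a', length=2
  Position 4 ('b'): new char, reset run to 1
  Position 5 ('b'): continues run of 'b', length=2
  Position 6 ('b'): continues run of 'b', length=3
  Position 7 ('a'): new char, reset run to 1
  Position 8 ('b'): new char, reset run to 1
  Position 9 ('b'): continues run of 'b', length=2
  Position 10 ('b'): continues run of 'b', length=3
  Position 11 ('c'): new char, reset run to 1
  Position 12 ('c'): continues run of 'c', length=2
  Position 13 ('b'): new char, reset run to 1
Longest run: 'b' with length 3

3


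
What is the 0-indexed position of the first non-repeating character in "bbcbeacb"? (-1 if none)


Input: bbcbeacb
Character frequencies:
  'a': 1
  'b': 4
  'c': 2
  'e': 1
Scanning left to right for freq == 1:
  Position 0 ('b'): freq=4, skip
  Position 1 ('b'): freq=4, skip
  Position 2 ('c'): freq=2, skip
  Position 3 ('b'): freq=4, skip
  Position 4 ('e'): unique! => answer = 4

4


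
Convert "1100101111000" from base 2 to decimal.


Input: "1100101111000" in base 2
Positional expansion:
  Digit '1' (value 1) x 2^12 = 4096
  Digit '1' (value 1) x 2^11 = 2048
  Digit '0' (value 0) x 2^10 = 0
  Digit '0' (value 0) x 2^9 = 0
  Digit '1' (value 1) x 2^8 = 256
  Digit '0' (value 0) x 2^7 = 0
  Digit '1' (value 1) x 2^6 = 64
  Digit '1' (value 1) x 2^5 = 32
  Digit '1' (value 1) x 2^4 = 16
  Digit '1' (value 1) x 2^3 = 8
  Digit '0' (value 0) x 2^2 = 0
  Digit '0' (value 0) x 2^1 = 0
  Digit '0' (value 0) x 2^0 = 0
Sum = 6520

6520


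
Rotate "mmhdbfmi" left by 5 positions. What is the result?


Input: "mmhdbfmi", rotate left by 5
First 5 characters: "mmhdb"
Remaining characters: "fmi"
Concatenate remaining + first: "fmi" + "mmhdb" = "fmimmhdb"

fmimmhdb


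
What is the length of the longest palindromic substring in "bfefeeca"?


Input: "bfefeeca"
Checking substrings for palindromes:
  [1:4] "fef" (len 3) => palindrome
  [2:5] "efe" (len 3) => palindrome
  [4:6] "ee" (len 2) => palindrome
Longest palindromic substring: "fef" with length 3

3


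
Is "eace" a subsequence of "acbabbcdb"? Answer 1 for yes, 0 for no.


Check if "eace" is a subsequence of "acbabbcdb"
Greedy scan:
  Position 0 ('a'): no match needed
  Position 1 ('c'): no match needed
  Position 2 ('b'): no match needed
  Position 3 ('a'): no match needed
  Position 4 ('b'): no match needed
  Position 5 ('b'): no match needed
  Position 6 ('c'): no match needed
  Position 7 ('d'): no match needed
  Position 8 ('b'): no match needed
Only matched 0/4 characters => not a subsequence

0


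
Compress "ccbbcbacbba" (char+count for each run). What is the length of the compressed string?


Input: ccbbcbacbba
Runs:
  'c' x 2 => "c2"
  'b' x 2 => "b2"
  'c' x 1 => "c1"
  'b' x 1 => "b1"
  'a' x 1 => "a1"
  'c' x 1 => "c1"
  'b' x 2 => "b2"
  'a' x 1 => "a1"
Compressed: "c2b2c1b1a1c1b2a1"
Compressed length: 16

16


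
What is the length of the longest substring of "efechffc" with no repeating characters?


Input: "efechffc"
Sliding window (track last position of each char):
  Position 0 ('e'): window [0,0] length 1 -- new best
  Position 1 ('f'): window [0,1] length 2 -- new best
  Position 2 ('e'): repeat (last at 0), move window start to 1
  Position 2 ('e'): window [1,2] length 2
  Position 3 ('c'): window [1,3] length 3 -- new best
  Position 4 ('h'): window [1,4] length 4 -- new best
  Position 5 ('f'): repeat (last at 1), move window start to 2
  Position 5 ('f'): window [2,5] length 4
  Position 6 ('f'): repeat (last at 5), move window start to 6
  Position 6 ('f'): window [6,6] length 1
  Position 7 ('c'): window [6,7] length 2
Longest substring with no repeats: "fech" with length 4

4


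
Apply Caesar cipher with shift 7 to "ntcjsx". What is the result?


Caesar cipher: shift "ntcjsx" by 7
  'n' (pos 13) + 7 = pos 20 = 'u'
  't' (pos 19) + 7 = pos 0 = 'a'
  'c' (pos 2) + 7 = pos 9 = 'j'
  'j' (pos 9) + 7 = pos 16 = 'q'
  's' (pos 18) + 7 = pos 25 = 'z'
  'x' (pos 23) + 7 = pos 4 = 'e'
Result: uajqze

uajqze


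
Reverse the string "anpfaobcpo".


Input: anpfaobcpo
Reading characters right to left:
  Position 9: 'o'
  Position 8: 'p'
  Position 7: 'c'
  Position 6: 'b'
  Position 5: 'o'
  Position 4: 'a'
  Position 3: 'f'
  Position 2: 'p'
  Position 1: 'n'
  Position 0: 'a'
Reversed: opcboafpna

opcboafpna


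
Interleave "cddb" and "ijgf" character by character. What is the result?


Interleaving "cddb" and "ijgf":
  Position 0: 'c' from first, 'i' from second => "ci"
  Position 1: 'd' from first, 'j' from second => "dj"
  Position 2: 'd' from first, 'g' from second => "dg"
  Position 3: 'b' from first, 'f' from second => "bf"
Result: cidjdgbf

cidjdgbf


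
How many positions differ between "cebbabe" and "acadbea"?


Comparing "cebbabe" and "acadbea" position by position:
  Position 0: 'c' vs 'a' => DIFFER
  Position 1: 'e' vs 'c' => DIFFER
  Position 2: 'b' vs 'a' => DIFFER
  Position 3: 'b' vs 'd' => DIFFER
  Position 4: 'a' vs 'b' => DIFFER
  Position 5: 'b' vs 'e' => DIFFER
  Position 6: 'e' vs 'a' => DIFFER
Positions that differ: 7

7


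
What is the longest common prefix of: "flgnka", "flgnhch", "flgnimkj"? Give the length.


Words: flgnka, flgnhch, flgnimkj
  Position 0: all 'f' => match
  Position 1: all 'l' => match
  Position 2: all 'g' => match
  Position 3: all 'n' => match
  Position 4: ('k', 'h', 'i') => mismatch, stop
LCP = "flgn" (length 4)

4


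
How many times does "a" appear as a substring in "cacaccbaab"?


Searching for "a" in "cacaccbaab"
Scanning each position:
  Position 0: "c" => no
  Position 1: "a" => MATCH
  Position 2: "c" => no
  Position 3: "a" => MATCH
  Position 4: "c" => no
  Position 5: "c" => no
  Position 6: "b" => no
  Position 7: "a" => MATCH
  Position 8: "a" => MATCH
  Position 9: "b" => no
Total occurrences: 4

4


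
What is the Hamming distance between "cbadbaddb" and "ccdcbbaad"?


Comparing "cbadbaddb" and "ccdcbbaad" position by position:
  Position 0: 'c' vs 'c' => same
  Position 1: 'b' vs 'c' => differ
  Position 2: 'a' vs 'd' => differ
  Position 3: 'd' vs 'c' => differ
  Position 4: 'b' vs 'b' => same
  Position 5: 'a' vs 'b' => differ
  Position 6: 'd' vs 'a' => differ
  Position 7: 'd' vs 'a' => differ
  Position 8: 'b' vs 'd' => differ
Total differences (Hamming distance): 7

7


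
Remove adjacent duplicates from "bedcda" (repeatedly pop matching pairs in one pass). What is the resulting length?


Input: bedcda
Stack-based adjacent duplicate removal:
  Read 'b': push. Stack: b
  Read 'e': push. Stack: be
  Read 'd': push. Stack: bed
  Read 'c': push. Stack: bedc
  Read 'd': push. Stack: bedcd
  Read 'a': push. Stack: bedcda
Final stack: "bedcda" (length 6)

6


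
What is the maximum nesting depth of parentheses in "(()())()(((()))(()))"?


Input: "(()())()(((()))(()))"
Tracking depth:
  Position 0 '(': depth becomes 1
  Position 1 '(': depth becomes 2
  Position 2 ')': depth becomes 1
  Position 3 '(': depth becomes 2
  Position 4 ')': depth becomes 1
  Position 5 ')': depth becomes 0
  Position 6 '(': depth becomes 1
  Position 7 ')': depth becomes 0
  Position 8 '(': depth becomes 1
  Position 9 '(': depth becomes 2
  Position 10 '(': depth becomes 3
  Position 11 '(': depth becomes 4
  Position 12 ')': depth becomes 3
  Position 13 ')': depth becomes 2
  Position 14 ')': depth becomes 1
  Position 15 '(': depth becomes 2
  Position 16 '(': depth becomes 3
  Position 17 ')': depth becomes 2
  Position 18 ')': depth becomes 1
  Position 19 ')': depth becomes 0
Maximum depth reached: 4

4


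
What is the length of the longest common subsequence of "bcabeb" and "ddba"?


LCS of "bcabeb" and "ddba"
DP table:
           d    d    b    a
      0    0    0    0    0
  b   0    0    0    1    1
  c   0    0    0    1    1
  a   0    0    0    1    2
  b   0    0    0    1    2
  e   0    0    0    1    2
  b   0    0    0    1    2
LCS length = dp[6][4] = 2

2


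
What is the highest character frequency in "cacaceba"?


Input: cacaceba
Character counts:
  'a': 3
  'b': 1
  'c': 3
  'e': 1
Maximum frequency: 3

3


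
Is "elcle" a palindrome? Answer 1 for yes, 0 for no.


Input: elcle
Reversed: elcle
  Compare pos 0 ('e') with pos 4 ('e'): match
  Compare pos 1 ('l') with pos 3 ('l'): match
Result: palindrome

1


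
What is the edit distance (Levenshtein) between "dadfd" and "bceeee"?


Computing edit distance: "dadfd" -> "bceeee"
DP table:
           b    c    e    e    e    e
      0    1    2    3    4    5    6
  d   1    1    2    3    4    5    6
  a   2    2    2    3    4    5    6
  d   3    3    3    3    4    5    6
  f   4    4    4    4    4    5    6
  d   5    5    5    5    5    5    6
Edit distance = dp[5][6] = 6

6


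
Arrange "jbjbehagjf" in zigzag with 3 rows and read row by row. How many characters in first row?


Zigzag "jbjbehagjf" into 3 rows:
Placing characters:
  'j' => row 0
  'b' => row 1
  'j' => row 2
  'b' => row 1
  'e' => row 0
  'h' => row 1
  'a' => row 2
  'g' => row 1
  'j' => row 0
  'f' => row 1
Rows:
  Row 0: "jej"
  Row 1: "bbhgf"
  Row 2: "ja"
First row length: 3

3


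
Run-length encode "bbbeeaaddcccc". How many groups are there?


Input: bbbeeaaddcccc
Scanning for consecutive runs:
  Group 1: 'b' x 3 (positions 0-2)
  Group 2: 'e' x 2 (positions 3-4)
  Group 3: 'a' x 2 (positions 5-6)
  Group 4: 'd' x 2 (positions 7-8)
  Group 5: 'c' x 4 (positions 9-12)
Total groups: 5

5


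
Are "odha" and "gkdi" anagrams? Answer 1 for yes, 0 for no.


Strings: "odha", "gkdi"
Sorted first:  adho
Sorted second: dgik
Differ at position 0: 'a' vs 'd' => not anagrams

0


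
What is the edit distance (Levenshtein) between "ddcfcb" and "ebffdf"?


Computing edit distance: "ddcfcb" -> "ebffdf"
DP table:
           e    b    f    f    d    f
      0    1    2    3    4    5    6
  d   1    1    2    3    4    4    5
  d   2    2    2    3    4    4    5
  c   3    3    3    3    4    5    5
  f   4    4    4    3    3    4    5
  c   5    5    5    4    4    4    5
  b   6    6    5    5    5    5    5
Edit distance = dp[6][6] = 5

5


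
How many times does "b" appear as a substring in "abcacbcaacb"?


Searching for "b" in "abcacbcaacb"
Scanning each position:
  Position 0: "a" => no
  Position 1: "b" => MATCH
  Position 2: "c" => no
  Position 3: "a" => no
  Position 4: "c" => no
  Position 5: "b" => MATCH
  Position 6: "c" => no
  Position 7: "a" => no
  Position 8: "a" => no
  Position 9: "c" => no
  Position 10: "b" => MATCH
Total occurrences: 3

3


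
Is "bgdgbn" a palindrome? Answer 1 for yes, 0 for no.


Input: bgdgbn
Reversed: nbgdgb
  Compare pos 0 ('b') with pos 5 ('n'): MISMATCH
  Compare pos 1 ('g') with pos 4 ('b'): MISMATCH
  Compare pos 2 ('d') with pos 3 ('g'): MISMATCH
Result: not a palindrome

0


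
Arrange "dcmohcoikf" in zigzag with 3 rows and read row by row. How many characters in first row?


Zigzag "dcmohcoikf" into 3 rows:
Placing characters:
  'd' => row 0
  'c' => row 1
  'm' => row 2
  'o' => row 1
  'h' => row 0
  'c' => row 1
  'o' => row 2
  'i' => row 1
  'k' => row 0
  'f' => row 1
Rows:
  Row 0: "dhk"
  Row 1: "cocif"
  Row 2: "mo"
First row length: 3

3


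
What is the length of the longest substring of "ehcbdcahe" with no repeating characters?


Input: "ehcbdcahe"
Sliding window (track last position of each char):
  Position 0 ('e'): window [0,0] length 1 -- new best
  Position 1 ('h'): window [0,1] length 2 -- new best
  Position 2 ('c'): window [0,2] length 3 -- new best
  Position 3 ('b'): window [0,3] length 4 -- new best
  Position 4 ('d'): window [0,4] length 5 -- new best
  Position 5 ('c'): repeat (last at 2), move window start to 3
  Position 5 ('c'): window [3,5] length 3
  Position 6 ('a'): window [3,6] length 4
  Position 7 ('h'): window [3,7] length 5
  Position 8 ('e'): window [3,8] length 6 -- new best
Longest substring with no repeats: "bdcahe" with length 6

6


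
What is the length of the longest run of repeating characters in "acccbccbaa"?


Input: "acccbccbaa"
Scanning for longest run:
  Position 1 ('c'): new char, reset run to 1
  Position 2 ('c'): continues run of 'c', length=2
  Position 3 ('c'): continues run of 'c', length=3
  Position 4 ('b'): new char, reset run to 1
  Position 5 ('c'): new char, reset run to 1
  Position 6 ('c'): continues run of 'c', length=2
  Position 7 ('b'): new char, reset run to 1
  Position 8 ('a'): new char, reset run to 1
  Position 9 ('a'): continues run of 'a', length=2
Longest run: 'c' with length 3

3
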